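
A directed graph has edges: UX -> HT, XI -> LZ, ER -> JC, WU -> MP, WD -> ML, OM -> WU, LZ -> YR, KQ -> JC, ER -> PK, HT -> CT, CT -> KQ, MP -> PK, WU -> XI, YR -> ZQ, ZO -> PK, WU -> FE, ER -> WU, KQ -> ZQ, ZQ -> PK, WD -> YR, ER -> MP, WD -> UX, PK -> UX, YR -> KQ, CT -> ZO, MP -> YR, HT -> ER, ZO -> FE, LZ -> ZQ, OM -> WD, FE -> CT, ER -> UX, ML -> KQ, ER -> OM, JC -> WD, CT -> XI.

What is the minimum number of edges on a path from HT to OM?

2

Level 0: HT
Level 1: CT, ER
Level 2: JC, KQ, MP, OM, PK, UX, WU, XI, ZO
Level 3: FE, LZ, WD, YR, ZQ
Level 4: ML
OM first appears at level 2.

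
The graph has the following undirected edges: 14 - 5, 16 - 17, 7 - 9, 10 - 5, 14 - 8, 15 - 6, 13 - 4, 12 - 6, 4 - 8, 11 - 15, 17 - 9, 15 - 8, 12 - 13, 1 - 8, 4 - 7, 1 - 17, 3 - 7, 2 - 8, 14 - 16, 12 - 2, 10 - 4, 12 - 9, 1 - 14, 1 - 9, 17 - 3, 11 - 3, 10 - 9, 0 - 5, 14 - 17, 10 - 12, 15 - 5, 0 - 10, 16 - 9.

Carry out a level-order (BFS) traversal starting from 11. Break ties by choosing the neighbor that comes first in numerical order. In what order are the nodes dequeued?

11, 3, 15, 7, 17, 5, 6, 8, 4, 9, 1, 14, 16, 0, 10, 12, 2, 13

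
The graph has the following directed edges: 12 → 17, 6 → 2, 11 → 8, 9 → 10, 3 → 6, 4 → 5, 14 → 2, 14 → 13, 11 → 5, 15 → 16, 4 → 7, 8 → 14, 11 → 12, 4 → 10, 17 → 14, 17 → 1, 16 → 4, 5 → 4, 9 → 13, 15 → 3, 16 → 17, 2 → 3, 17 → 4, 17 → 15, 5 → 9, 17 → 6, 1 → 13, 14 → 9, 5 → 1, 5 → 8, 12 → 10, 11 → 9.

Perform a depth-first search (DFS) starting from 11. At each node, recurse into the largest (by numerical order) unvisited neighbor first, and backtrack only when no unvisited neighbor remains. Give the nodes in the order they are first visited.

11 → 12 → 17 → 15 → 16 → 4 → 10 → 7 → 5 → 9 → 13 → 8 → 14 → 2 → 3 → 6 → 1

Visit 11
11 → 12
12 → 17
17 → 15
15 → 16
16 → 4
4 → 10
4 → 7
4 → 5
5 → 9
9 → 13
5 → 8
8 → 14
14 → 2
2 → 3
3 → 6
5 → 1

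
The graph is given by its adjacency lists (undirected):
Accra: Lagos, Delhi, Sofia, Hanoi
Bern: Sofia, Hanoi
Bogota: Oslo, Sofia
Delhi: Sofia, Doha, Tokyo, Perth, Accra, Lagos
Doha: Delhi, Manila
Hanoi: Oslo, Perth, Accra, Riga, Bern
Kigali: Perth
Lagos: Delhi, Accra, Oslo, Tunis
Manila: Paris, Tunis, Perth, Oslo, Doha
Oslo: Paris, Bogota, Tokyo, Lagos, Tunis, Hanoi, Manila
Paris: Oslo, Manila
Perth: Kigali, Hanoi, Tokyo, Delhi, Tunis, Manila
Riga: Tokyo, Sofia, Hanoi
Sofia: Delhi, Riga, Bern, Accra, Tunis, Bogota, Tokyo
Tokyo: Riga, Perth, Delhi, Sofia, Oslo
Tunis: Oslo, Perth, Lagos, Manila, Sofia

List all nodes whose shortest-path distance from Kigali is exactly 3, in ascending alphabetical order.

Accra, Bern, Doha, Lagos, Oslo, Paris, Riga, Sofia

Level 0: Kigali
Level 1: Perth
Level 2: Delhi, Hanoi, Manila, Tokyo, Tunis
Level 3: Accra, Bern, Doha, Lagos, Oslo, Paris, Riga, Sofia
Level 4: Bogota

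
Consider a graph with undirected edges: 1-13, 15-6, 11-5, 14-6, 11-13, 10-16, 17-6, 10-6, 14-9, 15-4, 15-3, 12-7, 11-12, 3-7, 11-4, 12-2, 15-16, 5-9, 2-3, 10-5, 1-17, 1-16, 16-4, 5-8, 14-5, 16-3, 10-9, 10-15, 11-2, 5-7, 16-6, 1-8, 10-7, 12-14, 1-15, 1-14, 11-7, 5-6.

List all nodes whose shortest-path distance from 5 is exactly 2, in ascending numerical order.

Level 0: 5
Level 1: 6, 7, 8, 9, 10, 11, 14
Level 2: 1, 2, 3, 4, 12, 13, 15, 16, 17

1, 2, 3, 4, 12, 13, 15, 16, 17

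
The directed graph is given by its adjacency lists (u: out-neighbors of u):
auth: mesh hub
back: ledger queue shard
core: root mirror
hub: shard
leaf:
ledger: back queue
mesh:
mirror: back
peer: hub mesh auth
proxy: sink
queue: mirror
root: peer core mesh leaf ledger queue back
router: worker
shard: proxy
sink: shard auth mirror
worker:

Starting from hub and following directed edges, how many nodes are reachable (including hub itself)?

10

BFS from hub visits: hub, shard, proxy, sink, auth, mirror, mesh, back, ledger, queue
Reachable nodes: 10 of 16 total.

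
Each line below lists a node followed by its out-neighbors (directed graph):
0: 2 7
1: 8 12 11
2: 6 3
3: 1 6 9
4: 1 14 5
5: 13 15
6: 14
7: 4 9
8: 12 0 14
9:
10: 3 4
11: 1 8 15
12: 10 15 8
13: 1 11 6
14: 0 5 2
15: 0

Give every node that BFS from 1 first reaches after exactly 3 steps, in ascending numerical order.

2, 3, 4, 5, 7

Level 0: 1
Level 1: 8, 11, 12
Level 2: 0, 10, 14, 15
Level 3: 2, 3, 4, 5, 7
Level 4: 6, 9, 13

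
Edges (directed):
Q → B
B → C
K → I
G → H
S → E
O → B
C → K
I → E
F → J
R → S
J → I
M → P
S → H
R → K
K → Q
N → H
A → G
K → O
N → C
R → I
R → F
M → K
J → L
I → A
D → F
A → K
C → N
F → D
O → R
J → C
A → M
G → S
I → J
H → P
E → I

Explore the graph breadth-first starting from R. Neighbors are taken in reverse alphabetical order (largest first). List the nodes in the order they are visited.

Visit R; enqueue S, K, I, F → queue [S, K, I, F]
Visit S; enqueue H, E → queue [K, I, F, H, E]
Visit K; enqueue Q, O → queue [I, F, H, E, Q, O]
Visit I; enqueue J, A → queue [F, H, E, Q, O, J, A]
Visit F; enqueue D → queue [H, E, Q, O, J, A, D]
Visit H; enqueue P → queue [E, Q, O, J, A, D, P]
Visit E → queue [Q, O, J, A, D, P]
Visit Q; enqueue B → queue [O, J, A, D, P, B]
Visit O → queue [J, A, D, P, B]
Visit J; enqueue L, C → queue [A, D, P, B, L, C]
Visit A; enqueue M, G → queue [D, P, B, L, C, M, G]
Visit D → queue [P, B, L, C, M, G]
Visit P → queue [B, L, C, M, G]
Visit B → queue [L, C, M, G]
Visit L → queue [C, M, G]
Visit C; enqueue N → queue [M, G, N]
Visit M → queue [G, N]
Visit G → queue [N]
Visit N → queue []

R, S, K, I, F, H, E, Q, O, J, A, D, P, B, L, C, M, G, N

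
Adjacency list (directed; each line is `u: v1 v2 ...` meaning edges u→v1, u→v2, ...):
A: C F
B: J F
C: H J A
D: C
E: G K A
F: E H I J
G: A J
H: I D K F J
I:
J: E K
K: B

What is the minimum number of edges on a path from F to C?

Level 0: F
Level 1: E, H, I, J
Level 2: A, D, G, K
Level 3: B, C
C first appears at level 3.

3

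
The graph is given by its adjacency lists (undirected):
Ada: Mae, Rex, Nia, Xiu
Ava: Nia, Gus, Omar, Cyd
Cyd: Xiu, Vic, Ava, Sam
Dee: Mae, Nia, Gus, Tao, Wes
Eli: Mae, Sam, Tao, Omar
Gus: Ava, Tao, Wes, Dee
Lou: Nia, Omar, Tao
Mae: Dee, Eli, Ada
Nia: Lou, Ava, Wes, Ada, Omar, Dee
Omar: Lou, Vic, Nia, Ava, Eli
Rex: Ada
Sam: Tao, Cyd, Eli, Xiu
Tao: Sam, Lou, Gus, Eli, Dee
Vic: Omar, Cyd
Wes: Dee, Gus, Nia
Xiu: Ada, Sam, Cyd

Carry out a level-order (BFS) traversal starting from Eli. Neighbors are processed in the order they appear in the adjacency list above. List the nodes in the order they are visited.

Eli, Mae, Sam, Tao, Omar, Dee, Ada, Cyd, Xiu, Lou, Gus, Vic, Nia, Ava, Wes, Rex

Visit Eli; enqueue Mae, Sam, Tao, Omar → queue [Mae, Sam, Tao, Omar]
Visit Mae; enqueue Dee, Ada → queue [Sam, Tao, Omar, Dee, Ada]
Visit Sam; enqueue Cyd, Xiu → queue [Tao, Omar, Dee, Ada, Cyd, Xiu]
Visit Tao; enqueue Lou, Gus → queue [Omar, Dee, Ada, Cyd, Xiu, Lou, Gus]
Visit Omar; enqueue Vic, Nia, Ava → queue [Dee, Ada, Cyd, Xiu, Lou, Gus, Vic, Nia, Ava]
Visit Dee; enqueue Wes → queue [Ada, Cyd, Xiu, Lou, Gus, Vic, Nia, Ava, Wes]
Visit Ada; enqueue Rex → queue [Cyd, Xiu, Lou, Gus, Vic, Nia, Ava, Wes, Rex]
Visit Cyd → queue [Xiu, Lou, Gus, Vic, Nia, Ava, Wes, Rex]
Visit Xiu → queue [Lou, Gus, Vic, Nia, Ava, Wes, Rex]
Visit Lou → queue [Gus, Vic, Nia, Ava, Wes, Rex]
Visit Gus → queue [Vic, Nia, Ava, Wes, Rex]
Visit Vic → queue [Nia, Ava, Wes, Rex]
Visit Nia → queue [Ava, Wes, Rex]
Visit Ava → queue [Wes, Rex]
Visit Wes → queue [Rex]
Visit Rex → queue []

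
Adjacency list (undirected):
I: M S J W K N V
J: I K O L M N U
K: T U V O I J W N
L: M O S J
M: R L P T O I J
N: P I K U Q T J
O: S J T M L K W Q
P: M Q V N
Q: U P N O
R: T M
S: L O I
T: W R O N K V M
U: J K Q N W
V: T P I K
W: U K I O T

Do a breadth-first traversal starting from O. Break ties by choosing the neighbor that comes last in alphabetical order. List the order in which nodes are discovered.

O -> W -> T -> S -> Q -> M -> L -> K -> J -> U -> I -> V -> R -> N -> P

Visit O; enqueue W, T, S, Q, M, L, K, J → queue [W, T, S, Q, M, L, K, J]
Visit W; enqueue U, I → queue [T, S, Q, M, L, K, J, U, I]
Visit T; enqueue V, R, N → queue [S, Q, M, L, K, J, U, I, V, R, N]
Visit S → queue [Q, M, L, K, J, U, I, V, R, N]
Visit Q; enqueue P → queue [M, L, K, J, U, I, V, R, N, P]
Visit M → queue [L, K, J, U, I, V, R, N, P]
Visit L → queue [K, J, U, I, V, R, N, P]
Visit K → queue [J, U, I, V, R, N, P]
Visit J → queue [U, I, V, R, N, P]
Visit U → queue [I, V, R, N, P]
Visit I → queue [V, R, N, P]
Visit V → queue [R, N, P]
Visit R → queue [N, P]
Visit N → queue [P]
Visit P → queue []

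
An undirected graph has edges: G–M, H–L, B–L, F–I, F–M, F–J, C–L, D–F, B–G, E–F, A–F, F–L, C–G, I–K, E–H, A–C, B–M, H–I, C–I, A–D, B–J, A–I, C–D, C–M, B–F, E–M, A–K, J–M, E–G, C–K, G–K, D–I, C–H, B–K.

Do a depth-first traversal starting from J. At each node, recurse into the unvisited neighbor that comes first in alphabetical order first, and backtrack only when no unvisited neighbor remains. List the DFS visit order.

Visit J
J → B
B → F
F → A
A → C
C → D
D → I
I → H
H → E
E → G
G → K
G → M
H → L

J B F A C D I H E G K M L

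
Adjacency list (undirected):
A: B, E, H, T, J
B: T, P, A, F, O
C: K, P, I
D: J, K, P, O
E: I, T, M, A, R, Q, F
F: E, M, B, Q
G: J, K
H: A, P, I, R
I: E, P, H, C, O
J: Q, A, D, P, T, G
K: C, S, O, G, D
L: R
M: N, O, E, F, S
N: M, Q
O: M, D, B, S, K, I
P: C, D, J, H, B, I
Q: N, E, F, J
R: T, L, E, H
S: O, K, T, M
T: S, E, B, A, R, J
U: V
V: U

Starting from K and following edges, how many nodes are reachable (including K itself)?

20

BFS from K visits: K, C, D, G, O, S, I, P, J, B, M, T, E, H, A, Q, F, N, R, L
Reachable nodes: 20 of 22 total.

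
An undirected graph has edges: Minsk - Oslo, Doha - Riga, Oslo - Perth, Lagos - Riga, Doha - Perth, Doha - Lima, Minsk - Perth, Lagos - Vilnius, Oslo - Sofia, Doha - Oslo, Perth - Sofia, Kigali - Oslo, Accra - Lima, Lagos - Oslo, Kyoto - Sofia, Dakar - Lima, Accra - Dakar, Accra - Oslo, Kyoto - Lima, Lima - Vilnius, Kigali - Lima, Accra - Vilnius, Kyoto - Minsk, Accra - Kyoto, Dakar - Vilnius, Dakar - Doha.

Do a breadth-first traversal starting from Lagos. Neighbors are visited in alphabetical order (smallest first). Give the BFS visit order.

Visit Lagos; enqueue Oslo, Riga, Vilnius → queue [Oslo, Riga, Vilnius]
Visit Oslo; enqueue Accra, Doha, Kigali, Minsk, Perth, Sofia → queue [Riga, Vilnius, Accra, Doha, Kigali, Minsk, Perth, Sofia]
Visit Riga → queue [Vilnius, Accra, Doha, Kigali, Minsk, Perth, Sofia]
Visit Vilnius; enqueue Dakar, Lima → queue [Accra, Doha, Kigali, Minsk, Perth, Sofia, Dakar, Lima]
Visit Accra; enqueue Kyoto → queue [Doha, Kigali, Minsk, Perth, Sofia, Dakar, Lima, Kyoto]
Visit Doha → queue [Kigali, Minsk, Perth, Sofia, Dakar, Lima, Kyoto]
Visit Kigali → queue [Minsk, Perth, Sofia, Dakar, Lima, Kyoto]
Visit Minsk → queue [Perth, Sofia, Dakar, Lima, Kyoto]
Visit Perth → queue [Sofia, Dakar, Lima, Kyoto]
Visit Sofia → queue [Dakar, Lima, Kyoto]
Visit Dakar → queue [Lima, Kyoto]
Visit Lima → queue [Kyoto]
Visit Kyoto → queue []

Lagos, Oslo, Riga, Vilnius, Accra, Doha, Kigali, Minsk, Perth, Sofia, Dakar, Lima, Kyoto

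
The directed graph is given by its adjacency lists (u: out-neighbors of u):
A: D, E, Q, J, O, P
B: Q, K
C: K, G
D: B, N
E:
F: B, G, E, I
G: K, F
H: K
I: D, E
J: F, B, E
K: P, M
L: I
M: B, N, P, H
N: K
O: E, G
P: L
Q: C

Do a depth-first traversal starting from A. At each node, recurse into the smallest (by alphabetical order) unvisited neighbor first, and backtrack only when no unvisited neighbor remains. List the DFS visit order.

Visit A
A → D
D → B
B → K
K → M
M → H
M → N
M → P
P → L
L → I
I → E
B → Q
Q → C
C → G
G → F
A → J
A → O

A -> D -> B -> K -> M -> H -> N -> P -> L -> I -> E -> Q -> C -> G -> F -> J -> O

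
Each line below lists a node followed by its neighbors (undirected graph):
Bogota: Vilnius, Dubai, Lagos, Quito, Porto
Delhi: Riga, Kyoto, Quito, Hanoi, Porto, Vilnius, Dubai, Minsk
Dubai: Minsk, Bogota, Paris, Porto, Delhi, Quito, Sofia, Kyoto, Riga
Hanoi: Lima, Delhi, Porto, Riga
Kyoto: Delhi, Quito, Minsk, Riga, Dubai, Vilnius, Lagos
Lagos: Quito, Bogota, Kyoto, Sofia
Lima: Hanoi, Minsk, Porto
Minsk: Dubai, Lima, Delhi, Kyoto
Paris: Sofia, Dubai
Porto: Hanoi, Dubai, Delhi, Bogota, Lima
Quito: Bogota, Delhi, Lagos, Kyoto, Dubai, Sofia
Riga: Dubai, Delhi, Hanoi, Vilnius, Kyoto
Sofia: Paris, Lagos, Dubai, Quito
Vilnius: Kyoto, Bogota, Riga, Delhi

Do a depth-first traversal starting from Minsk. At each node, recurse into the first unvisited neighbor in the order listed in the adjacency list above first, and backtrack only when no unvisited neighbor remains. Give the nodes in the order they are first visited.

Visit Minsk
Minsk → Dubai
Dubai → Bogota
Bogota → Vilnius
Vilnius → Kyoto
Kyoto → Delhi
Delhi → Riga
Riga → Hanoi
Hanoi → Lima
Lima → Porto
Delhi → Quito
Quito → Lagos
Lagos → Sofia
Sofia → Paris

Minsk → Dubai → Bogota → Vilnius → Kyoto → Delhi → Riga → Hanoi → Lima → Porto → Quito → Lagos → Sofia → Paris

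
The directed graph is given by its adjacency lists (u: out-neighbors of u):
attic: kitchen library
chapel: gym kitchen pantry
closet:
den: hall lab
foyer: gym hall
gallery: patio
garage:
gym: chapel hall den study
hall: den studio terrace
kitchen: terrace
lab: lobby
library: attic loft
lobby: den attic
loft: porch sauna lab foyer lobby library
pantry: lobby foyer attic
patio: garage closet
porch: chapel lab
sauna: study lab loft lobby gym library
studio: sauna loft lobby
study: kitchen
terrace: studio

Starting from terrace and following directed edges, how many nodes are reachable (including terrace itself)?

17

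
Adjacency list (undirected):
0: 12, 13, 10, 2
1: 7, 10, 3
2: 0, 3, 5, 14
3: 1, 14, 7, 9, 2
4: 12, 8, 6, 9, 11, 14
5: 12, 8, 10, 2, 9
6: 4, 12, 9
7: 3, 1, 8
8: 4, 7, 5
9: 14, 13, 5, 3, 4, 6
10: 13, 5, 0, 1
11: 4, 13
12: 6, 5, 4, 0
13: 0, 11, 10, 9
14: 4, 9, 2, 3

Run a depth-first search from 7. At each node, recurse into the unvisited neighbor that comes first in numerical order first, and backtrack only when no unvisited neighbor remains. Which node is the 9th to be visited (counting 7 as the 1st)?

4

Visit 7
7 → 1
1 → 3
3 → 2
2 → 0
0 → 10
10 → 5
5 → 8
8 → 4
4 → 6
6 → 9
9 → 13
13 → 11
9 → 14
6 → 12

Visit order: 7, 1, 3, 2, 0, 10, 5, 8, 4, 6, 9, 13, 11, 14, 12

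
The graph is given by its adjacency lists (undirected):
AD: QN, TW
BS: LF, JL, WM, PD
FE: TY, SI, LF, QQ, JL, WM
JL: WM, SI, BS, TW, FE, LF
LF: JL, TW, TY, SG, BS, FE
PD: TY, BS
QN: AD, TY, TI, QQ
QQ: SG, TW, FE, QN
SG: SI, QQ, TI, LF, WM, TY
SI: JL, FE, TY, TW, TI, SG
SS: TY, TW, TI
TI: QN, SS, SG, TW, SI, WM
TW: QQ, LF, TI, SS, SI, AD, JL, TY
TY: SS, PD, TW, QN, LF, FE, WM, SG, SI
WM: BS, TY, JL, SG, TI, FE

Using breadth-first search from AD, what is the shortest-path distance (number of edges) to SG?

Level 0: AD
Level 1: QN, TW
Level 2: JL, LF, QQ, SI, SS, TI, TY
Level 3: BS, FE, PD, SG, WM
SG first appears at level 3.

3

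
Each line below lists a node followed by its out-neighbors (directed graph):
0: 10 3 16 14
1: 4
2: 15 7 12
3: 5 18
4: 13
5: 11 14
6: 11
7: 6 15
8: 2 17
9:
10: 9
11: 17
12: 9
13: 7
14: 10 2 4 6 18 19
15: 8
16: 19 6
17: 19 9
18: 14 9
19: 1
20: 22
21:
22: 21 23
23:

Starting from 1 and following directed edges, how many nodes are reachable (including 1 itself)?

13

BFS from 1 visits: 1, 4, 13, 7, 15, 6, 8, 11, 17, 2, 19, 9, 12
Reachable nodes: 13 of 24 total.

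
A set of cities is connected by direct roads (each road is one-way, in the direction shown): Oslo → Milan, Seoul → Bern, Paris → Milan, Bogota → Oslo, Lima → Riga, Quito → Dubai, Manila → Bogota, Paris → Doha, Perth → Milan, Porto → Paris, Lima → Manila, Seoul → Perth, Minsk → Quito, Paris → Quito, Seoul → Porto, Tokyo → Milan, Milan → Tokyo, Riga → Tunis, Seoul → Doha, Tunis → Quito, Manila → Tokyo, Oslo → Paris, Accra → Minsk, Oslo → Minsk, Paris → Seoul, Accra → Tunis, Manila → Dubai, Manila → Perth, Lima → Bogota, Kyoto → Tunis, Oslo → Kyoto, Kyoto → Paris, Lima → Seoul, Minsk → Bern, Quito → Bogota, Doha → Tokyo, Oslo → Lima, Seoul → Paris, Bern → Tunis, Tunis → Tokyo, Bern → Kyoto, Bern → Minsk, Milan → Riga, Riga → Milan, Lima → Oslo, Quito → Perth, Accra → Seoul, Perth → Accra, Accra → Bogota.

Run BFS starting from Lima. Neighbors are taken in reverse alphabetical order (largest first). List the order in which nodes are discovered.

Visit Lima; enqueue Seoul, Riga, Oslo, Manila, Bogota → queue [Seoul, Riga, Oslo, Manila, Bogota]
Visit Seoul; enqueue Porto, Perth, Paris, Doha, Bern → queue [Riga, Oslo, Manila, Bogota, Porto, Perth, Paris, Doha, Bern]
Visit Riga; enqueue Tunis, Milan → queue [Oslo, Manila, Bogota, Porto, Perth, Paris, Doha, Bern, Tunis, Milan]
Visit Oslo; enqueue Minsk, Kyoto → queue [Manila, Bogota, Porto, Perth, Paris, Doha, Bern, Tunis, Milan, Minsk, Kyoto]
Visit Manila; enqueue Tokyo, Dubai → queue [Bogota, Porto, Perth, Paris, Doha, Bern, Tunis, Milan, Minsk, Kyoto, Tokyo, Dubai]
Visit Bogota → queue [Porto, Perth, Paris, Doha, Bern, Tunis, Milan, Minsk, Kyoto, Tokyo, Dubai]
Visit Porto → queue [Perth, Paris, Doha, Bern, Tunis, Milan, Minsk, Kyoto, Tokyo, Dubai]
Visit Perth; enqueue Accra → queue [Paris, Doha, Bern, Tunis, Milan, Minsk, Kyoto, Tokyo, Dubai, Accra]
Visit Paris; enqueue Quito → queue [Doha, Bern, Tunis, Milan, Minsk, Kyoto, Tokyo, Dubai, Accra, Quito]
Visit Doha → queue [Bern, Tunis, Milan, Minsk, Kyoto, Tokyo, Dubai, Accra, Quito]
Visit Bern → queue [Tunis, Milan, Minsk, Kyoto, Tokyo, Dubai, Accra, Quito]
Visit Tunis → queue [Milan, Minsk, Kyoto, Tokyo, Dubai, Accra, Quito]
Visit Milan → queue [Minsk, Kyoto, Tokyo, Dubai, Accra, Quito]
Visit Minsk → queue [Kyoto, Tokyo, Dubai, Accra, Quito]
Visit Kyoto → queue [Tokyo, Dubai, Accra, Quito]
Visit Tokyo → queue [Dubai, Accra, Quito]
Visit Dubai → queue [Accra, Quito]
Visit Accra → queue [Quito]
Visit Quito → queue []

Lima, Seoul, Riga, Oslo, Manila, Bogota, Porto, Perth, Paris, Doha, Bern, Tunis, Milan, Minsk, Kyoto, Tokyo, Dubai, Accra, Quito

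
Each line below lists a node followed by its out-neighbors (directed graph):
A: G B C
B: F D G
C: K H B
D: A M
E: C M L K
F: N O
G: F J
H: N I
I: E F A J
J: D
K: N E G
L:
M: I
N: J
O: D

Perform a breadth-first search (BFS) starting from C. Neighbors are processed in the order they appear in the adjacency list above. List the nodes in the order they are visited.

Visit C; enqueue K, H, B → queue [K, H, B]
Visit K; enqueue N, E, G → queue [H, B, N, E, G]
Visit H; enqueue I → queue [B, N, E, G, I]
Visit B; enqueue F, D → queue [N, E, G, I, F, D]
Visit N; enqueue J → queue [E, G, I, F, D, J]
Visit E; enqueue M, L → queue [G, I, F, D, J, M, L]
Visit G → queue [I, F, D, J, M, L]
Visit I; enqueue A → queue [F, D, J, M, L, A]
Visit F; enqueue O → queue [D, J, M, L, A, O]
Visit D → queue [J, M, L, A, O]
Visit J → queue [M, L, A, O]
Visit M → queue [L, A, O]
Visit L → queue [A, O]
Visit A → queue [O]
Visit O → queue []

C, K, H, B, N, E, G, I, F, D, J, M, L, A, O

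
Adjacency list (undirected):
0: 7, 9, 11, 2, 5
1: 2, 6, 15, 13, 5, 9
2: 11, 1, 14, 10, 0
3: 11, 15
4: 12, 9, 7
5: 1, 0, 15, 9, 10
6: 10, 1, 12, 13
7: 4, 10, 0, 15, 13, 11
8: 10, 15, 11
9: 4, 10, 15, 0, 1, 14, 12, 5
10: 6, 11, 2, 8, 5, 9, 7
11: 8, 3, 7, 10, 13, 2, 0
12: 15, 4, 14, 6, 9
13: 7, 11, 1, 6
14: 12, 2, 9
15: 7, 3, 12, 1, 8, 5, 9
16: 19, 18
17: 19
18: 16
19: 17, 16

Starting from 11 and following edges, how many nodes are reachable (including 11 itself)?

BFS from 11 visits: 11, 0, 2, 3, 7, 8, 10, 13, 5, 9, 1, 14, 15, 4, 6, 12
Reachable nodes: 16 of 20 total.

16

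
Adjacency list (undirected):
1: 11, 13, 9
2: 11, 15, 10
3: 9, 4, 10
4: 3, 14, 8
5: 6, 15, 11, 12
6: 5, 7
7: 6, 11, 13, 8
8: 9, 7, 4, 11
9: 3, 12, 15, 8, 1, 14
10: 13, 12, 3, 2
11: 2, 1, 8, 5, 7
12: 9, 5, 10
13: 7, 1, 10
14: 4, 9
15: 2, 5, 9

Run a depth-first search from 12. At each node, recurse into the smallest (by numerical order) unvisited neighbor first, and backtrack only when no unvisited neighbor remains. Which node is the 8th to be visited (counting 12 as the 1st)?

9

Visit 12
12 → 5
5 → 6
6 → 7
7 → 8
8 → 4
4 → 3
3 → 9
9 → 1
1 → 11
11 → 2
2 → 10
10 → 13
2 → 15
9 → 14

Visit order: 12, 5, 6, 7, 8, 4, 3, 9, 1, 11, 2, 10, 13, 15, 14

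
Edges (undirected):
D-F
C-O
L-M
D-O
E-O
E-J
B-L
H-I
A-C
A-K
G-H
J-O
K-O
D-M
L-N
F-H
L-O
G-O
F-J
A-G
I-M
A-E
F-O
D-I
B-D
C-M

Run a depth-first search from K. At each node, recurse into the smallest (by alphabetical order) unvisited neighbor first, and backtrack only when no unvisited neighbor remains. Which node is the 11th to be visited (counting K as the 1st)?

J

Visit K
K → A
A → C
C → M
M → D
D → B
B → L
L → N
L → O
O → E
E → J
J → F
F → H
H → G
H → I

Visit order: K, A, C, M, D, B, L, N, O, E, J, F, H, G, I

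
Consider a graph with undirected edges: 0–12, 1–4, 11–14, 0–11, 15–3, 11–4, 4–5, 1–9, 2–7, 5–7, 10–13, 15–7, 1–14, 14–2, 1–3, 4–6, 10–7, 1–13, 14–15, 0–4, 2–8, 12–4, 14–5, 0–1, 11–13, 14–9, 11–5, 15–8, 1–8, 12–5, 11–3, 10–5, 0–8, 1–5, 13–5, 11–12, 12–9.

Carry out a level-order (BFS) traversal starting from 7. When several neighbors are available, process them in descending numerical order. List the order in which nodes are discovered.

7 → 15 → 10 → 5 → 2 → 14 → 8 → 3 → 13 → 12 → 11 → 4 → 1 → 9 → 0 → 6

Visit 7; enqueue 15, 10, 5, 2 → queue [15, 10, 5, 2]
Visit 15; enqueue 14, 8, 3 → queue [10, 5, 2, 14, 8, 3]
Visit 10; enqueue 13 → queue [5, 2, 14, 8, 3, 13]
Visit 5; enqueue 12, 11, 4, 1 → queue [2, 14, 8, 3, 13, 12, 11, 4, 1]
Visit 2 → queue [14, 8, 3, 13, 12, 11, 4, 1]
Visit 14; enqueue 9 → queue [8, 3, 13, 12, 11, 4, 1, 9]
Visit 8; enqueue 0 → queue [3, 13, 12, 11, 4, 1, 9, 0]
Visit 3 → queue [13, 12, 11, 4, 1, 9, 0]
Visit 13 → queue [12, 11, 4, 1, 9, 0]
Visit 12 → queue [11, 4, 1, 9, 0]
Visit 11 → queue [4, 1, 9, 0]
Visit 4; enqueue 6 → queue [1, 9, 0, 6]
Visit 1 → queue [9, 0, 6]
Visit 9 → queue [0, 6]
Visit 0 → queue [6]
Visit 6 → queue []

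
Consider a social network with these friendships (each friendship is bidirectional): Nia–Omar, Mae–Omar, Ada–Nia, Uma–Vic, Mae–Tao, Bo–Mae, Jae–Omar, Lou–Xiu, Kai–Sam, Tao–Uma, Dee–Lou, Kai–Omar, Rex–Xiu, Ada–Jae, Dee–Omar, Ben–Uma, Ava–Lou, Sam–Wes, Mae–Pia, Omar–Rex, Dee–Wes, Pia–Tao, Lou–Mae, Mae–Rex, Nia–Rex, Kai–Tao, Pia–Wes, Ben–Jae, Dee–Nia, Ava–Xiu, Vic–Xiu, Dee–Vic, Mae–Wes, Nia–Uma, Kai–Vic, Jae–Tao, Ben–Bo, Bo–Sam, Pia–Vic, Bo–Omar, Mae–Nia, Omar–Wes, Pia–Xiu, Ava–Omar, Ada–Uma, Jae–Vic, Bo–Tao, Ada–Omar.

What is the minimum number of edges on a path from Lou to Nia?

2

Level 0: Lou
Level 1: Ava, Dee, Mae, Xiu
Level 2: Bo, Nia, Omar, Pia, Rex, Tao, Vic, Wes
Level 3: Ada, Ben, Jae, Kai, Sam, Uma
Nia first appears at level 2.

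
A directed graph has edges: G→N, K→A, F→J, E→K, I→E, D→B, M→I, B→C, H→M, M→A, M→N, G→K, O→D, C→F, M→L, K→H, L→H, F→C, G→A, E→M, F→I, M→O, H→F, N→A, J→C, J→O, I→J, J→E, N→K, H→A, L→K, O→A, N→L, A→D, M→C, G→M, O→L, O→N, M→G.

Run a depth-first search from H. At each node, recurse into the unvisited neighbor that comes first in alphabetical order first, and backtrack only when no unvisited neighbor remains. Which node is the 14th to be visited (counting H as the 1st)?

Visit H
H → A
A → D
D → B
B → C
C → F
F → I
I → E
E → K
E → M
M → G
G → N
N → L
M → O
I → J

Visit order: H, A, D, B, C, F, I, E, K, M, G, N, L, O, J

O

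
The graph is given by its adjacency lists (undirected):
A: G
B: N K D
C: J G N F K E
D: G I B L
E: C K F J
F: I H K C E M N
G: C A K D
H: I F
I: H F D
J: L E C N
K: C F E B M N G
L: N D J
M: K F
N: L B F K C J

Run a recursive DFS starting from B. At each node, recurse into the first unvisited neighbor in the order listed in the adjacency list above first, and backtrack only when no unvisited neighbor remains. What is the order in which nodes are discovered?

B N L D G C J E K F I H M A

Visit B
B → N
N → L
L → D
D → G
G → C
C → J
J → E
E → K
K → F
F → I
I → H
F → M
G → A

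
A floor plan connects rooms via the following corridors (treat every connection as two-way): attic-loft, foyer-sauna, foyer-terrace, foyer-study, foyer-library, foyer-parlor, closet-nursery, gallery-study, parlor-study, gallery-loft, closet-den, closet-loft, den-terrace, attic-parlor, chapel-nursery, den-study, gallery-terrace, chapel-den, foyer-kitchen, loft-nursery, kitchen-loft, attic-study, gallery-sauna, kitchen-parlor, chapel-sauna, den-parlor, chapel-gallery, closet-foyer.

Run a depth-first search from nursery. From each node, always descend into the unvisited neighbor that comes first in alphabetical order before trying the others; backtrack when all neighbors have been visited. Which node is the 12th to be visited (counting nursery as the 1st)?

Visit nursery
nursery → chapel
chapel → den
den → closet
closet → foyer
foyer → kitchen
kitchen → loft
loft → attic
attic → parlor
parlor → study
study → gallery
gallery → sauna
gallery → terrace
foyer → library

Visit order: nursery, chapel, den, closet, foyer, kitchen, loft, attic, parlor, study, gallery, sauna, terrace, library

sauna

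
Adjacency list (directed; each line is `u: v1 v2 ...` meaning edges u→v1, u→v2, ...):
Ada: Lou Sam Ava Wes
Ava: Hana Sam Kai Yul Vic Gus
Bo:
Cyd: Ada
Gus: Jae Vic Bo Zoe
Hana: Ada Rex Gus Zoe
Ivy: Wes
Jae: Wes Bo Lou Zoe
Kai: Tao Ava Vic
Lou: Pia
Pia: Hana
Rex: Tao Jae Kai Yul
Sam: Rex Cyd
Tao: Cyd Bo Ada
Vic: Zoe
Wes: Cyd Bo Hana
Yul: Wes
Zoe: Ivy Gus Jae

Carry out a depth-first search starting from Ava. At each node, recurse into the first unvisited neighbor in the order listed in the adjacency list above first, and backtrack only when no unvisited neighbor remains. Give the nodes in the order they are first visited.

Visit Ava
Ava → Hana
Hana → Ada
Ada → Lou
Lou → Pia
Ada → Sam
Sam → Rex
Rex → Tao
Tao → Cyd
Tao → Bo
Rex → Jae
Jae → Wes
Jae → Zoe
Zoe → Ivy
Zoe → Gus
Gus → Vic
Rex → Kai
Rex → Yul

Ava, Hana, Ada, Lou, Pia, Sam, Rex, Tao, Cyd, Bo, Jae, Wes, Zoe, Ivy, Gus, Vic, Kai, Yul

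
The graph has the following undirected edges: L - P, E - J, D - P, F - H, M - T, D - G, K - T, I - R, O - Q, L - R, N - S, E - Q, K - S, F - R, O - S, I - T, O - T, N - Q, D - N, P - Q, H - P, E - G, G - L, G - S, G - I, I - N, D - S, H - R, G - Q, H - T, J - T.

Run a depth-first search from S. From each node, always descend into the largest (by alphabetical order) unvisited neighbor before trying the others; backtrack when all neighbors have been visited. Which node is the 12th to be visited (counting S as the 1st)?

I

Visit S
S → O
O → T
T → M
T → K
T → J
J → E
E → Q
Q → P
P → L
L → R
R → I
I → N
N → D
D → G
R → H
H → F

Visit order: S, O, T, M, K, J, E, Q, P, L, R, I, N, D, G, H, F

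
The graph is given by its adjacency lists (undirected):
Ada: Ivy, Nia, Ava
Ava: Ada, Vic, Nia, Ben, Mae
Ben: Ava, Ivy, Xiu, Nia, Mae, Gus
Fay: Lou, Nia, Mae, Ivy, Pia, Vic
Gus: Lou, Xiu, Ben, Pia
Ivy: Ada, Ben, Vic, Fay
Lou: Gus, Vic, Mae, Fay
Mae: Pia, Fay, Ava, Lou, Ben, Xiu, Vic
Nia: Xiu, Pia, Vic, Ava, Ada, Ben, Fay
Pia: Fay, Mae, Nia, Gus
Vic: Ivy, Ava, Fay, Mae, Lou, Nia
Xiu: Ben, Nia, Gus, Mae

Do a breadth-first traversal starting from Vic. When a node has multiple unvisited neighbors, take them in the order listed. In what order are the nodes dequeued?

Visit Vic; enqueue Ivy, Ava, Fay, Mae, Lou, Nia → queue [Ivy, Ava, Fay, Mae, Lou, Nia]
Visit Ivy; enqueue Ada, Ben → queue [Ava, Fay, Mae, Lou, Nia, Ada, Ben]
Visit Ava → queue [Fay, Mae, Lou, Nia, Ada, Ben]
Visit Fay; enqueue Pia → queue [Mae, Lou, Nia, Ada, Ben, Pia]
Visit Mae; enqueue Xiu → queue [Lou, Nia, Ada, Ben, Pia, Xiu]
Visit Lou; enqueue Gus → queue [Nia, Ada, Ben, Pia, Xiu, Gus]
Visit Nia → queue [Ada, Ben, Pia, Xiu, Gus]
Visit Ada → queue [Ben, Pia, Xiu, Gus]
Visit Ben → queue [Pia, Xiu, Gus]
Visit Pia → queue [Xiu, Gus]
Visit Xiu → queue [Gus]
Visit Gus → queue []

Vic, Ivy, Ava, Fay, Mae, Lou, Nia, Ada, Ben, Pia, Xiu, Gus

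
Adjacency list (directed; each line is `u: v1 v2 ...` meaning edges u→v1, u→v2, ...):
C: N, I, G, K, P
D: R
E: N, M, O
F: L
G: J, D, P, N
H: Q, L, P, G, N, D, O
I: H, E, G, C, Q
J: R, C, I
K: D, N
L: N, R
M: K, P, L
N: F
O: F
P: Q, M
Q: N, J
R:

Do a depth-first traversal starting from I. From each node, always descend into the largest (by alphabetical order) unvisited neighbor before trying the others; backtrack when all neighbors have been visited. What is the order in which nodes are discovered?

Visit I
I → Q
Q → N
N → F
F → L
L → R
Q → J
J → C
C → P
P → M
M → K
K → D
C → G
I → H
H → O
I → E

I, Q, N, F, L, R, J, C, P, M, K, D, G, H, O, E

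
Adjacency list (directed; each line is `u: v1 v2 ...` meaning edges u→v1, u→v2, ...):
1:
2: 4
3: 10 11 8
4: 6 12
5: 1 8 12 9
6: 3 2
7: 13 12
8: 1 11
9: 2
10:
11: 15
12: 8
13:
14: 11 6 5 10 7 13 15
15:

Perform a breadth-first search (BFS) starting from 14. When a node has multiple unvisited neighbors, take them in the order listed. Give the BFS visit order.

Visit 14; enqueue 11, 6, 5, 10, 7, 13, 15 → queue [11, 6, 5, 10, 7, 13, 15]
Visit 11 → queue [6, 5, 10, 7, 13, 15]
Visit 6; enqueue 3, 2 → queue [5, 10, 7, 13, 15, 3, 2]
Visit 5; enqueue 1, 8, 12, 9 → queue [10, 7, 13, 15, 3, 2, 1, 8, 12, 9]
Visit 10 → queue [7, 13, 15, 3, 2, 1, 8, 12, 9]
Visit 7 → queue [13, 15, 3, 2, 1, 8, 12, 9]
Visit 13 → queue [15, 3, 2, 1, 8, 12, 9]
Visit 15 → queue [3, 2, 1, 8, 12, 9]
Visit 3 → queue [2, 1, 8, 12, 9]
Visit 2; enqueue 4 → queue [1, 8, 12, 9, 4]
Visit 1 → queue [8, 12, 9, 4]
Visit 8 → queue [12, 9, 4]
Visit 12 → queue [9, 4]
Visit 9 → queue [4]
Visit 4 → queue []

14 11 6 5 10 7 13 15 3 2 1 8 12 9 4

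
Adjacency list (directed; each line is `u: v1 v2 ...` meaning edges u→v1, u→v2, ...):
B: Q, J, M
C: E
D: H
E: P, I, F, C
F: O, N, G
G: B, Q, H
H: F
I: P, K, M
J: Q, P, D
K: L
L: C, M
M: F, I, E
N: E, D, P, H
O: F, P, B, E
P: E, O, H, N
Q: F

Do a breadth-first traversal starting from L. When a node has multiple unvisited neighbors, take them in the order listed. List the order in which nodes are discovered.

Visit L; enqueue C, M → queue [C, M]
Visit C; enqueue E → queue [M, E]
Visit M; enqueue F, I → queue [E, F, I]
Visit E; enqueue P → queue [F, I, P]
Visit F; enqueue O, N, G → queue [I, P, O, N, G]
Visit I; enqueue K → queue [P, O, N, G, K]
Visit P; enqueue H → queue [O, N, G, K, H]
Visit O; enqueue B → queue [N, G, K, H, B]
Visit N; enqueue D → queue [G, K, H, B, D]
Visit G; enqueue Q → queue [K, H, B, D, Q]
Visit K → queue [H, B, D, Q]
Visit H → queue [B, D, Q]
Visit B; enqueue J → queue [D, Q, J]
Visit D → queue [Q, J]
Visit Q → queue [J]
Visit J → queue []

L -> C -> M -> E -> F -> I -> P -> O -> N -> G -> K -> H -> B -> D -> Q -> J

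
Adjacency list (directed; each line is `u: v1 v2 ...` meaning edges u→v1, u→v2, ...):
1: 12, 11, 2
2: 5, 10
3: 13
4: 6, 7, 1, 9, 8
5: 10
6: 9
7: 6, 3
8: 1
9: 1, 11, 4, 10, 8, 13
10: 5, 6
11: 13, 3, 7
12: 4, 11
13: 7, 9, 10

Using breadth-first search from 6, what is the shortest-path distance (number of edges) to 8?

2

Level 0: 6
Level 1: 9
Level 2: 1, 4, 8, 10, 11, 13
Level 3: 2, 3, 5, 7, 12
8 first appears at level 2.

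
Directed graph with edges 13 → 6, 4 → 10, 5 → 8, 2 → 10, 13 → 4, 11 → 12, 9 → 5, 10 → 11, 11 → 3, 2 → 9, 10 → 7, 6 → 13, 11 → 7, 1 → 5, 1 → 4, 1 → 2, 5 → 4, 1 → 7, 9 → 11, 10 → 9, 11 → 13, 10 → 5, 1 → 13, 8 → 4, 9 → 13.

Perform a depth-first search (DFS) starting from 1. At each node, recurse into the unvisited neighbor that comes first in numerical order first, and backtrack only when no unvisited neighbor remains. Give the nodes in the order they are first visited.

1 → 2 → 9 → 5 → 4 → 10 → 7 → 11 → 3 → 12 → 13 → 6 → 8

Visit 1
1 → 2
2 → 9
9 → 5
5 → 4
4 → 10
10 → 7
10 → 11
11 → 3
11 → 12
11 → 13
13 → 6
5 → 8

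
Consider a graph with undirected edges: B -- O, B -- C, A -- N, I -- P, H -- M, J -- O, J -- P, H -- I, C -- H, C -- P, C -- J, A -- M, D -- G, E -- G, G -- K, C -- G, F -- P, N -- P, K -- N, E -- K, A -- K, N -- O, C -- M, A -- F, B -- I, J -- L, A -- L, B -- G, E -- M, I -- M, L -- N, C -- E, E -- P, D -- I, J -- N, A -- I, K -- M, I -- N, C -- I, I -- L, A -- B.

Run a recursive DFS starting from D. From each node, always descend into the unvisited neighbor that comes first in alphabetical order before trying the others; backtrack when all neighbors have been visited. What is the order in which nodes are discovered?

Visit D
D → G
G → B
B → A
A → F
F → P
P → C
C → E
E → K
K → M
M → H
H → I
I → L
L → J
J → N
N → O

D -> G -> B -> A -> F -> P -> C -> E -> K -> M -> H -> I -> L -> J -> N -> O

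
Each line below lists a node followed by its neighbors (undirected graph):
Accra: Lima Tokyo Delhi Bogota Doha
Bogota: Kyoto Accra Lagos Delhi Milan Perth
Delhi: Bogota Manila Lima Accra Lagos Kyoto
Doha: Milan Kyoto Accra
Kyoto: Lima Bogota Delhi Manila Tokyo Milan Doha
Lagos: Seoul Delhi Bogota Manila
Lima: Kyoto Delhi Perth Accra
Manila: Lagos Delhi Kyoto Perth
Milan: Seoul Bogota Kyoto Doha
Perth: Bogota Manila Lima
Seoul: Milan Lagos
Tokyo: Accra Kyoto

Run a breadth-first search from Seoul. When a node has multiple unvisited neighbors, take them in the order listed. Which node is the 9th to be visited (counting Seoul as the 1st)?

Visit Seoul; enqueue Milan, Lagos → queue [Milan, Lagos]
Visit Milan; enqueue Bogota, Kyoto, Doha → queue [Lagos, Bogota, Kyoto, Doha]
Visit Lagos; enqueue Delhi, Manila → queue [Bogota, Kyoto, Doha, Delhi, Manila]
Visit Bogota; enqueue Accra, Perth → queue [Kyoto, Doha, Delhi, Manila, Accra, Perth]
Visit Kyoto; enqueue Lima, Tokyo → queue [Doha, Delhi, Manila, Accra, Perth, Lima, Tokyo]
Visit Doha → queue [Delhi, Manila, Accra, Perth, Lima, Tokyo]
Visit Delhi → queue [Manila, Accra, Perth, Lima, Tokyo]
Visit Manila → queue [Accra, Perth, Lima, Tokyo]
Visit Accra → queue [Perth, Lima, Tokyo]
Visit Perth → queue [Lima, Tokyo]
Visit Lima → queue [Tokyo]
Visit Tokyo → queue []

Visit order: Seoul, Milan, Lagos, Bogota, Kyoto, Doha, Delhi, Manila, Accra, Perth, Lima, Tokyo

Accra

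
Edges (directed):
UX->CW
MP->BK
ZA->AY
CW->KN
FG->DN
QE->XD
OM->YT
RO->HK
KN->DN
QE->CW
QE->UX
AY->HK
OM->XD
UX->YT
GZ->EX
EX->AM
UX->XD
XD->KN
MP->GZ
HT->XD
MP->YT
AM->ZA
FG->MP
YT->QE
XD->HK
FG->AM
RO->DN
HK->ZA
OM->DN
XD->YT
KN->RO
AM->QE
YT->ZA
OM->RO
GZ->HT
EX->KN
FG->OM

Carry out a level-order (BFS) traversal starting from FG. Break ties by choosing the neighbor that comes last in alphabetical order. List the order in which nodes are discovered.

Visit FG; enqueue OM, MP, DN, AM → queue [OM, MP, DN, AM]
Visit OM; enqueue YT, XD, RO → queue [MP, DN, AM, YT, XD, RO]
Visit MP; enqueue GZ, BK → queue [DN, AM, YT, XD, RO, GZ, BK]
Visit DN → queue [AM, YT, XD, RO, GZ, BK]
Visit AM; enqueue ZA, QE → queue [YT, XD, RO, GZ, BK, ZA, QE]
Visit YT → queue [XD, RO, GZ, BK, ZA, QE]
Visit XD; enqueue KN, HK → queue [RO, GZ, BK, ZA, QE, KN, HK]
Visit RO → queue [GZ, BK, ZA, QE, KN, HK]
Visit GZ; enqueue HT, EX → queue [BK, ZA, QE, KN, HK, HT, EX]
Visit BK → queue [ZA, QE, KN, HK, HT, EX]
Visit ZA; enqueue AY → queue [QE, KN, HK, HT, EX, AY]
Visit QE; enqueue UX, CW → queue [KN, HK, HT, EX, AY, UX, CW]
Visit KN → queue [HK, HT, EX, AY, UX, CW]
Visit HK → queue [HT, EX, AY, UX, CW]
Visit HT → queue [EX, AY, UX, CW]
Visit EX → queue [AY, UX, CW]
Visit AY → queue [UX, CW]
Visit UX → queue [CW]
Visit CW → queue []

FG -> OM -> MP -> DN -> AM -> YT -> XD -> RO -> GZ -> BK -> ZA -> QE -> KN -> HK -> HT -> EX -> AY -> UX -> CW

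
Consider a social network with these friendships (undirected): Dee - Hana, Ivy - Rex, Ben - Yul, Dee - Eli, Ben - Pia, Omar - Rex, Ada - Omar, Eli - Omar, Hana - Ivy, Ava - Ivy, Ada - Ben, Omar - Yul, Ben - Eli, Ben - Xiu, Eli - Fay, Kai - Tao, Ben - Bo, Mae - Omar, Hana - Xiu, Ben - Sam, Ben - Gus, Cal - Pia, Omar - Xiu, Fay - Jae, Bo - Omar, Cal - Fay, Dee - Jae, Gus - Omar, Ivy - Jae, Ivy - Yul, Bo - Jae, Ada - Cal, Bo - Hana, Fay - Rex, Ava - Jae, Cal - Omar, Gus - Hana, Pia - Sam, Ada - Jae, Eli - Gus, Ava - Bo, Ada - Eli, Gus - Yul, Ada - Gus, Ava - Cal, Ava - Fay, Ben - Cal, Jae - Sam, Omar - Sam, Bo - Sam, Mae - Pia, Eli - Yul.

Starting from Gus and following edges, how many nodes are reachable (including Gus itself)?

19

BFS from Gus visits: Gus, Ada, Ben, Eli, Hana, Omar, Yul, Cal, Jae, Bo, Pia, Sam, Xiu, Dee, Fay, Ivy, Mae, Rex, Ava
Reachable nodes: 19 of 21 total.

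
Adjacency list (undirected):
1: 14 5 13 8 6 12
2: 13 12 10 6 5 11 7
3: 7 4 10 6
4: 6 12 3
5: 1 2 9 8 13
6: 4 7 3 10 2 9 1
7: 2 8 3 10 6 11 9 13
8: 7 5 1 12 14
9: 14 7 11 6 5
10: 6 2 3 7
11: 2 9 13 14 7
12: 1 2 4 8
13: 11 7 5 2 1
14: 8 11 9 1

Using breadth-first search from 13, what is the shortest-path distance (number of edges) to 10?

2

Level 0: 13
Level 1: 1, 2, 5, 7, 11
Level 2: 3, 6, 8, 9, 10, 12, 14
Level 3: 4
10 first appears at level 2.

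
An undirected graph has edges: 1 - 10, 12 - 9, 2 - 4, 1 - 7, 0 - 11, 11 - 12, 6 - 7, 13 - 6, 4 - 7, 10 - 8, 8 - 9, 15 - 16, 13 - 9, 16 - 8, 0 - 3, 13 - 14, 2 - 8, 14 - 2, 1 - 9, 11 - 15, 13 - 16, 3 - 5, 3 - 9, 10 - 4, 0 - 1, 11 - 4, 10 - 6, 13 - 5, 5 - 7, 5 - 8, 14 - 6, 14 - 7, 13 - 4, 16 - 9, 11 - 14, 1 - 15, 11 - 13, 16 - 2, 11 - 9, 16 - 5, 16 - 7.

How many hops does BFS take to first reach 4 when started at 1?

2

Level 0: 1
Level 1: 0, 7, 9, 10, 15
Level 2: 3, 4, 5, 6, 8, 11, 12, 13, 14, 16
Level 3: 2
4 first appears at level 2.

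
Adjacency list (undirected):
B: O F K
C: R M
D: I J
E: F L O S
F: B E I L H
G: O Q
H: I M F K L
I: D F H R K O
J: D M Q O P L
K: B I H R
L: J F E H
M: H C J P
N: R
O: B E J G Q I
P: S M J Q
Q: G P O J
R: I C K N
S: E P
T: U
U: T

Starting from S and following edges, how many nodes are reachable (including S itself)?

BFS from S visits: S, E, P, F, L, O, M, J, Q, B, I, H, G, C, D, K, R, N
Reachable nodes: 18 of 20 total.

18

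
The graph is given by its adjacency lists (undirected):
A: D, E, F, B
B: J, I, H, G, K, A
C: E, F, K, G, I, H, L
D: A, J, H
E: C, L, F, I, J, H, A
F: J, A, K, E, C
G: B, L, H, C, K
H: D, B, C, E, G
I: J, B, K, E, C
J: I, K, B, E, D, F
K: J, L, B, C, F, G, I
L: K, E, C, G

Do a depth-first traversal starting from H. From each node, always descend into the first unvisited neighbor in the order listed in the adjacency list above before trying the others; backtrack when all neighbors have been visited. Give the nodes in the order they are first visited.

Visit H
H → D
D → A
A → E
E → C
C → F
F → J
J → I
I → B
B → G
G → L
L → K

H, D, A, E, C, F, J, I, B, G, L, K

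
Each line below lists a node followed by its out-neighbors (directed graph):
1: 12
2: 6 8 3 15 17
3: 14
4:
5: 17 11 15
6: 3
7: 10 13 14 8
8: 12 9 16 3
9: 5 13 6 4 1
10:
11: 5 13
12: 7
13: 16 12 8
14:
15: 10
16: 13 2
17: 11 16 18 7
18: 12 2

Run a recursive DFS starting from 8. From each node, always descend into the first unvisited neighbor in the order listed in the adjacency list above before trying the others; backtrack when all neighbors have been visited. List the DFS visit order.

Visit 8
8 → 12
12 → 7
7 → 10
7 → 13
13 → 16
16 → 2
2 → 6
6 → 3
3 → 14
2 → 15
2 → 17
17 → 11
11 → 5
17 → 18
8 → 9
9 → 4
9 → 1

8 12 7 10 13 16 2 6 3 14 15 17 11 5 18 9 4 1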